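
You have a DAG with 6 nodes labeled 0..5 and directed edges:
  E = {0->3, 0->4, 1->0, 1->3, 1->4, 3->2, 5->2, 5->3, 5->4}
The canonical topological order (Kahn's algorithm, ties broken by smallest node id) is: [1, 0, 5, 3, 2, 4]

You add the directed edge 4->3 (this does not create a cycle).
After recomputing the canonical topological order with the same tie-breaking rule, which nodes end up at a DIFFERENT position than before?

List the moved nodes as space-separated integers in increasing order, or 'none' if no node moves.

Answer: 2 3 4

Derivation:
Old toposort: [1, 0, 5, 3, 2, 4]
Added edge 4->3
Recompute Kahn (smallest-id tiebreak):
  initial in-degrees: [1, 0, 2, 4, 3, 0]
  ready (indeg=0): [1, 5]
  pop 1: indeg[0]->0; indeg[3]->3; indeg[4]->2 | ready=[0, 5] | order so far=[1]
  pop 0: indeg[3]->2; indeg[4]->1 | ready=[5] | order so far=[1, 0]
  pop 5: indeg[2]->1; indeg[3]->1; indeg[4]->0 | ready=[4] | order so far=[1, 0, 5]
  pop 4: indeg[3]->0 | ready=[3] | order so far=[1, 0, 5, 4]
  pop 3: indeg[2]->0 | ready=[2] | order so far=[1, 0, 5, 4, 3]
  pop 2: no out-edges | ready=[] | order so far=[1, 0, 5, 4, 3, 2]
New canonical toposort: [1, 0, 5, 4, 3, 2]
Compare positions:
  Node 0: index 1 -> 1 (same)
  Node 1: index 0 -> 0 (same)
  Node 2: index 4 -> 5 (moved)
  Node 3: index 3 -> 4 (moved)
  Node 4: index 5 -> 3 (moved)
  Node 5: index 2 -> 2 (same)
Nodes that changed position: 2 3 4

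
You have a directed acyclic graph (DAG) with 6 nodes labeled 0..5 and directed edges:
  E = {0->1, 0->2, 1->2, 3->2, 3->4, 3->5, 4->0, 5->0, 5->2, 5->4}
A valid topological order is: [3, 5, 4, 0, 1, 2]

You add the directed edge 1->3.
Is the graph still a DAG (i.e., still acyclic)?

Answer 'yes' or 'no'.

Given toposort: [3, 5, 4, 0, 1, 2]
Position of 1: index 4; position of 3: index 0
New edge 1->3: backward (u after v in old order)
Backward edge: old toposort is now invalid. Check if this creates a cycle.
Does 3 already reach 1? Reachable from 3: [0, 1, 2, 3, 4, 5]. YES -> cycle!
Still a DAG? no

Answer: no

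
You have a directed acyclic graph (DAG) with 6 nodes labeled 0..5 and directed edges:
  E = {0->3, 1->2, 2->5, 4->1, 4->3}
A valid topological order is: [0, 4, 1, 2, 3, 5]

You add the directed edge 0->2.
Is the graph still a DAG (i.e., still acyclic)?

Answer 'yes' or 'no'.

Answer: yes

Derivation:
Given toposort: [0, 4, 1, 2, 3, 5]
Position of 0: index 0; position of 2: index 3
New edge 0->2: forward
Forward edge: respects the existing order. Still a DAG, same toposort still valid.
Still a DAG? yes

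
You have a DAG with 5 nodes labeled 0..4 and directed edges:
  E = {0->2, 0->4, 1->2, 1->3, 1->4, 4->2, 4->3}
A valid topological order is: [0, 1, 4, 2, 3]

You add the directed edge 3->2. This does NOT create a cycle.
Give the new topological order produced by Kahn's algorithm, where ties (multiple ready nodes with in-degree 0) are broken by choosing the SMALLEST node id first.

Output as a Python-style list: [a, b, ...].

Old toposort: [0, 1, 4, 2, 3]
Added edge: 3->2
Position of 3 (4) > position of 2 (3). Must reorder: 3 must now come before 2.
Run Kahn's algorithm (break ties by smallest node id):
  initial in-degrees: [0, 0, 4, 2, 2]
  ready (indeg=0): [0, 1]
  pop 0: indeg[2]->3; indeg[4]->1 | ready=[1] | order so far=[0]
  pop 1: indeg[2]->2; indeg[3]->1; indeg[4]->0 | ready=[4] | order so far=[0, 1]
  pop 4: indeg[2]->1; indeg[3]->0 | ready=[3] | order so far=[0, 1, 4]
  pop 3: indeg[2]->0 | ready=[2] | order so far=[0, 1, 4, 3]
  pop 2: no out-edges | ready=[] | order so far=[0, 1, 4, 3, 2]
  Result: [0, 1, 4, 3, 2]

Answer: [0, 1, 4, 3, 2]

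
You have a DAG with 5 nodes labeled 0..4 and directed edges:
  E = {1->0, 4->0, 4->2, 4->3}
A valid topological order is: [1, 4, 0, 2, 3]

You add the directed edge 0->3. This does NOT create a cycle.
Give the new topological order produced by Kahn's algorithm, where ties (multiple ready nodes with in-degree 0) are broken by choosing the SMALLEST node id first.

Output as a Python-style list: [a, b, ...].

Old toposort: [1, 4, 0, 2, 3]
Added edge: 0->3
Position of 0 (2) < position of 3 (4). Old order still valid.
Run Kahn's algorithm (break ties by smallest node id):
  initial in-degrees: [2, 0, 1, 2, 0]
  ready (indeg=0): [1, 4]
  pop 1: indeg[0]->1 | ready=[4] | order so far=[1]
  pop 4: indeg[0]->0; indeg[2]->0; indeg[3]->1 | ready=[0, 2] | order so far=[1, 4]
  pop 0: indeg[3]->0 | ready=[2, 3] | order so far=[1, 4, 0]
  pop 2: no out-edges | ready=[3] | order so far=[1, 4, 0, 2]
  pop 3: no out-edges | ready=[] | order so far=[1, 4, 0, 2, 3]
  Result: [1, 4, 0, 2, 3]

Answer: [1, 4, 0, 2, 3]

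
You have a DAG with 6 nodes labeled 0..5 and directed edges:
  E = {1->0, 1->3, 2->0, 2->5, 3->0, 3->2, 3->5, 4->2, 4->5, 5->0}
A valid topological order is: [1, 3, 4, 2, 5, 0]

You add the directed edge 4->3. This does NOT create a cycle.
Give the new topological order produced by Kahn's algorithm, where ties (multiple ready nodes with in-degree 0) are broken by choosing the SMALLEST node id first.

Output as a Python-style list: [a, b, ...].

Old toposort: [1, 3, 4, 2, 5, 0]
Added edge: 4->3
Position of 4 (2) > position of 3 (1). Must reorder: 4 must now come before 3.
Run Kahn's algorithm (break ties by smallest node id):
  initial in-degrees: [4, 0, 2, 2, 0, 3]
  ready (indeg=0): [1, 4]
  pop 1: indeg[0]->3; indeg[3]->1 | ready=[4] | order so far=[1]
  pop 4: indeg[2]->1; indeg[3]->0; indeg[5]->2 | ready=[3] | order so far=[1, 4]
  pop 3: indeg[0]->2; indeg[2]->0; indeg[5]->1 | ready=[2] | order so far=[1, 4, 3]
  pop 2: indeg[0]->1; indeg[5]->0 | ready=[5] | order so far=[1, 4, 3, 2]
  pop 5: indeg[0]->0 | ready=[0] | order so far=[1, 4, 3, 2, 5]
  pop 0: no out-edges | ready=[] | order so far=[1, 4, 3, 2, 5, 0]
  Result: [1, 4, 3, 2, 5, 0]

Answer: [1, 4, 3, 2, 5, 0]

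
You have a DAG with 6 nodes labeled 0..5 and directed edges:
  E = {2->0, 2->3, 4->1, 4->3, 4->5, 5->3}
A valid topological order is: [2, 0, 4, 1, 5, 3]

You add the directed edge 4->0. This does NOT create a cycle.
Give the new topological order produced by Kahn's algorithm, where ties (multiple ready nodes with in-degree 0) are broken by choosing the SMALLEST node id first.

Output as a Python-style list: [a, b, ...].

Answer: [2, 4, 0, 1, 5, 3]

Derivation:
Old toposort: [2, 0, 4, 1, 5, 3]
Added edge: 4->0
Position of 4 (2) > position of 0 (1). Must reorder: 4 must now come before 0.
Run Kahn's algorithm (break ties by smallest node id):
  initial in-degrees: [2, 1, 0, 3, 0, 1]
  ready (indeg=0): [2, 4]
  pop 2: indeg[0]->1; indeg[3]->2 | ready=[4] | order so far=[2]
  pop 4: indeg[0]->0; indeg[1]->0; indeg[3]->1; indeg[5]->0 | ready=[0, 1, 5] | order so far=[2, 4]
  pop 0: no out-edges | ready=[1, 5] | order so far=[2, 4, 0]
  pop 1: no out-edges | ready=[5] | order so far=[2, 4, 0, 1]
  pop 5: indeg[3]->0 | ready=[3] | order so far=[2, 4, 0, 1, 5]
  pop 3: no out-edges | ready=[] | order so far=[2, 4, 0, 1, 5, 3]
  Result: [2, 4, 0, 1, 5, 3]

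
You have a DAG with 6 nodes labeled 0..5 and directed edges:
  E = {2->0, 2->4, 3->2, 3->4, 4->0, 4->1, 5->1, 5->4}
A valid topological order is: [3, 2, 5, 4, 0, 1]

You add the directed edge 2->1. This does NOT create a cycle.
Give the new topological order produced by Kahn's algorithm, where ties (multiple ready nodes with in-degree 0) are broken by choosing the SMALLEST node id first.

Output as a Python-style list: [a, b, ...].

Old toposort: [3, 2, 5, 4, 0, 1]
Added edge: 2->1
Position of 2 (1) < position of 1 (5). Old order still valid.
Run Kahn's algorithm (break ties by smallest node id):
  initial in-degrees: [2, 3, 1, 0, 3, 0]
  ready (indeg=0): [3, 5]
  pop 3: indeg[2]->0; indeg[4]->2 | ready=[2, 5] | order so far=[3]
  pop 2: indeg[0]->1; indeg[1]->2; indeg[4]->1 | ready=[5] | order so far=[3, 2]
  pop 5: indeg[1]->1; indeg[4]->0 | ready=[4] | order so far=[3, 2, 5]
  pop 4: indeg[0]->0; indeg[1]->0 | ready=[0, 1] | order so far=[3, 2, 5, 4]
  pop 0: no out-edges | ready=[1] | order so far=[3, 2, 5, 4, 0]
  pop 1: no out-edges | ready=[] | order so far=[3, 2, 5, 4, 0, 1]
  Result: [3, 2, 5, 4, 0, 1]

Answer: [3, 2, 5, 4, 0, 1]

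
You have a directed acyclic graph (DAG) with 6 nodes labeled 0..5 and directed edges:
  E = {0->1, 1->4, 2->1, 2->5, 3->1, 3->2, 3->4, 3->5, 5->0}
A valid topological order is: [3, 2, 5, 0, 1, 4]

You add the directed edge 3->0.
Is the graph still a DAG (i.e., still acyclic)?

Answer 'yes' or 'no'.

Given toposort: [3, 2, 5, 0, 1, 4]
Position of 3: index 0; position of 0: index 3
New edge 3->0: forward
Forward edge: respects the existing order. Still a DAG, same toposort still valid.
Still a DAG? yes

Answer: yes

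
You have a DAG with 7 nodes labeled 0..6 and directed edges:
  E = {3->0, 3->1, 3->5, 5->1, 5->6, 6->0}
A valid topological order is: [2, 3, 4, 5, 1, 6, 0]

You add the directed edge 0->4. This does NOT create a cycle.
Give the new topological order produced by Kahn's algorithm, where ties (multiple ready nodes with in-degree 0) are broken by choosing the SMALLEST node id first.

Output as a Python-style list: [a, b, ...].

Old toposort: [2, 3, 4, 5, 1, 6, 0]
Added edge: 0->4
Position of 0 (6) > position of 4 (2). Must reorder: 0 must now come before 4.
Run Kahn's algorithm (break ties by smallest node id):
  initial in-degrees: [2, 2, 0, 0, 1, 1, 1]
  ready (indeg=0): [2, 3]
  pop 2: no out-edges | ready=[3] | order so far=[2]
  pop 3: indeg[0]->1; indeg[1]->1; indeg[5]->0 | ready=[5] | order so far=[2, 3]
  pop 5: indeg[1]->0; indeg[6]->0 | ready=[1, 6] | order so far=[2, 3, 5]
  pop 1: no out-edges | ready=[6] | order so far=[2, 3, 5, 1]
  pop 6: indeg[0]->0 | ready=[0] | order so far=[2, 3, 5, 1, 6]
  pop 0: indeg[4]->0 | ready=[4] | order so far=[2, 3, 5, 1, 6, 0]
  pop 4: no out-edges | ready=[] | order so far=[2, 3, 5, 1, 6, 0, 4]
  Result: [2, 3, 5, 1, 6, 0, 4]

Answer: [2, 3, 5, 1, 6, 0, 4]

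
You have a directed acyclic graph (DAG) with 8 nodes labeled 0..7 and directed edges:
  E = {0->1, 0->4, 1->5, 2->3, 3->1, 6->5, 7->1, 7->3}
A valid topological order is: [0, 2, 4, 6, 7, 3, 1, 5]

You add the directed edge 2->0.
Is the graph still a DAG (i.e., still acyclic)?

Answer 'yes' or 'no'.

Answer: yes

Derivation:
Given toposort: [0, 2, 4, 6, 7, 3, 1, 5]
Position of 2: index 1; position of 0: index 0
New edge 2->0: backward (u after v in old order)
Backward edge: old toposort is now invalid. Check if this creates a cycle.
Does 0 already reach 2? Reachable from 0: [0, 1, 4, 5]. NO -> still a DAG (reorder needed).
Still a DAG? yes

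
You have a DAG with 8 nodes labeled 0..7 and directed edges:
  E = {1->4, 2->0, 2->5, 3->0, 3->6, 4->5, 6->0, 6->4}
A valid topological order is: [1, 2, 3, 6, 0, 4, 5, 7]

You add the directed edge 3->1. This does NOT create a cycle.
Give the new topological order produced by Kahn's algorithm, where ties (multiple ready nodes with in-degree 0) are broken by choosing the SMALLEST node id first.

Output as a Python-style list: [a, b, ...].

Old toposort: [1, 2, 3, 6, 0, 4, 5, 7]
Added edge: 3->1
Position of 3 (2) > position of 1 (0). Must reorder: 3 must now come before 1.
Run Kahn's algorithm (break ties by smallest node id):
  initial in-degrees: [3, 1, 0, 0, 2, 2, 1, 0]
  ready (indeg=0): [2, 3, 7]
  pop 2: indeg[0]->2; indeg[5]->1 | ready=[3, 7] | order so far=[2]
  pop 3: indeg[0]->1; indeg[1]->0; indeg[6]->0 | ready=[1, 6, 7] | order so far=[2, 3]
  pop 1: indeg[4]->1 | ready=[6, 7] | order so far=[2, 3, 1]
  pop 6: indeg[0]->0; indeg[4]->0 | ready=[0, 4, 7] | order so far=[2, 3, 1, 6]
  pop 0: no out-edges | ready=[4, 7] | order so far=[2, 3, 1, 6, 0]
  pop 4: indeg[5]->0 | ready=[5, 7] | order so far=[2, 3, 1, 6, 0, 4]
  pop 5: no out-edges | ready=[7] | order so far=[2, 3, 1, 6, 0, 4, 5]
  pop 7: no out-edges | ready=[] | order so far=[2, 3, 1, 6, 0, 4, 5, 7]
  Result: [2, 3, 1, 6, 0, 4, 5, 7]

Answer: [2, 3, 1, 6, 0, 4, 5, 7]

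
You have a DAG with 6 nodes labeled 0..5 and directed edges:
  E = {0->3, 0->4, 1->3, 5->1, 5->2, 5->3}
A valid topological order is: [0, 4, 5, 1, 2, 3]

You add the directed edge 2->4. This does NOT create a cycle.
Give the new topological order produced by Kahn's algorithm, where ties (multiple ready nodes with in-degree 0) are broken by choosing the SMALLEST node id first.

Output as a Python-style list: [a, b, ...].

Answer: [0, 5, 1, 2, 3, 4]

Derivation:
Old toposort: [0, 4, 5, 1, 2, 3]
Added edge: 2->4
Position of 2 (4) > position of 4 (1). Must reorder: 2 must now come before 4.
Run Kahn's algorithm (break ties by smallest node id):
  initial in-degrees: [0, 1, 1, 3, 2, 0]
  ready (indeg=0): [0, 5]
  pop 0: indeg[3]->2; indeg[4]->1 | ready=[5] | order so far=[0]
  pop 5: indeg[1]->0; indeg[2]->0; indeg[3]->1 | ready=[1, 2] | order so far=[0, 5]
  pop 1: indeg[3]->0 | ready=[2, 3] | order so far=[0, 5, 1]
  pop 2: indeg[4]->0 | ready=[3, 4] | order so far=[0, 5, 1, 2]
  pop 3: no out-edges | ready=[4] | order so far=[0, 5, 1, 2, 3]
  pop 4: no out-edges | ready=[] | order so far=[0, 5, 1, 2, 3, 4]
  Result: [0, 5, 1, 2, 3, 4]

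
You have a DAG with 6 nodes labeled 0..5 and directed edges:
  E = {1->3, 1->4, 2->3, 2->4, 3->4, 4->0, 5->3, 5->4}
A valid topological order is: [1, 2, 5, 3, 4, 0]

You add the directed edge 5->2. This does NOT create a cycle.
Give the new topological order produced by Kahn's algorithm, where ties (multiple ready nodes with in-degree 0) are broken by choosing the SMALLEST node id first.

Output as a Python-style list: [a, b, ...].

Answer: [1, 5, 2, 3, 4, 0]

Derivation:
Old toposort: [1, 2, 5, 3, 4, 0]
Added edge: 5->2
Position of 5 (2) > position of 2 (1). Must reorder: 5 must now come before 2.
Run Kahn's algorithm (break ties by smallest node id):
  initial in-degrees: [1, 0, 1, 3, 4, 0]
  ready (indeg=0): [1, 5]
  pop 1: indeg[3]->2; indeg[4]->3 | ready=[5] | order so far=[1]
  pop 5: indeg[2]->0; indeg[3]->1; indeg[4]->2 | ready=[2] | order so far=[1, 5]
  pop 2: indeg[3]->0; indeg[4]->1 | ready=[3] | order so far=[1, 5, 2]
  pop 3: indeg[4]->0 | ready=[4] | order so far=[1, 5, 2, 3]
  pop 4: indeg[0]->0 | ready=[0] | order so far=[1, 5, 2, 3, 4]
  pop 0: no out-edges | ready=[] | order so far=[1, 5, 2, 3, 4, 0]
  Result: [1, 5, 2, 3, 4, 0]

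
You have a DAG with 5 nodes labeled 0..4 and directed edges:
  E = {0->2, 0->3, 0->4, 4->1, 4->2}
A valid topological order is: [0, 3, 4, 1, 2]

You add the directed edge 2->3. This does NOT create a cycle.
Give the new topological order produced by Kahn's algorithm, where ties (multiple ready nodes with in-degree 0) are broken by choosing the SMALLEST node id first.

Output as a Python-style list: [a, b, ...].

Old toposort: [0, 3, 4, 1, 2]
Added edge: 2->3
Position of 2 (4) > position of 3 (1). Must reorder: 2 must now come before 3.
Run Kahn's algorithm (break ties by smallest node id):
  initial in-degrees: [0, 1, 2, 2, 1]
  ready (indeg=0): [0]
  pop 0: indeg[2]->1; indeg[3]->1; indeg[4]->0 | ready=[4] | order so far=[0]
  pop 4: indeg[1]->0; indeg[2]->0 | ready=[1, 2] | order so far=[0, 4]
  pop 1: no out-edges | ready=[2] | order so far=[0, 4, 1]
  pop 2: indeg[3]->0 | ready=[3] | order so far=[0, 4, 1, 2]
  pop 3: no out-edges | ready=[] | order so far=[0, 4, 1, 2, 3]
  Result: [0, 4, 1, 2, 3]

Answer: [0, 4, 1, 2, 3]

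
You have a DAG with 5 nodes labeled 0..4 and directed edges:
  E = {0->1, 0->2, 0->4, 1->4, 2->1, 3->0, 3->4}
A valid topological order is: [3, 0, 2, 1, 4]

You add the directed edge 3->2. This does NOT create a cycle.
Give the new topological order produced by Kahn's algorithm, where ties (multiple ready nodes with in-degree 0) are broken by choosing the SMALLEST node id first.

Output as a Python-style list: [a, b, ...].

Answer: [3, 0, 2, 1, 4]

Derivation:
Old toposort: [3, 0, 2, 1, 4]
Added edge: 3->2
Position of 3 (0) < position of 2 (2). Old order still valid.
Run Kahn's algorithm (break ties by smallest node id):
  initial in-degrees: [1, 2, 2, 0, 3]
  ready (indeg=0): [3]
  pop 3: indeg[0]->0; indeg[2]->1; indeg[4]->2 | ready=[0] | order so far=[3]
  pop 0: indeg[1]->1; indeg[2]->0; indeg[4]->1 | ready=[2] | order so far=[3, 0]
  pop 2: indeg[1]->0 | ready=[1] | order so far=[3, 0, 2]
  pop 1: indeg[4]->0 | ready=[4] | order so far=[3, 0, 2, 1]
  pop 4: no out-edges | ready=[] | order so far=[3, 0, 2, 1, 4]
  Result: [3, 0, 2, 1, 4]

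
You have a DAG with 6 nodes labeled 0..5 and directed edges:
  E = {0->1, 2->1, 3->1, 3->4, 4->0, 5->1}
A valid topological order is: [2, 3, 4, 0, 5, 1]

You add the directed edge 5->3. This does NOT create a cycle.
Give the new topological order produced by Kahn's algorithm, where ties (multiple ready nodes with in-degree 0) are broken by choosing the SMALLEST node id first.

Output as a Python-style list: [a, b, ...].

Old toposort: [2, 3, 4, 0, 5, 1]
Added edge: 5->3
Position of 5 (4) > position of 3 (1). Must reorder: 5 must now come before 3.
Run Kahn's algorithm (break ties by smallest node id):
  initial in-degrees: [1, 4, 0, 1, 1, 0]
  ready (indeg=0): [2, 5]
  pop 2: indeg[1]->3 | ready=[5] | order so far=[2]
  pop 5: indeg[1]->2; indeg[3]->0 | ready=[3] | order so far=[2, 5]
  pop 3: indeg[1]->1; indeg[4]->0 | ready=[4] | order so far=[2, 5, 3]
  pop 4: indeg[0]->0 | ready=[0] | order so far=[2, 5, 3, 4]
  pop 0: indeg[1]->0 | ready=[1] | order so far=[2, 5, 3, 4, 0]
  pop 1: no out-edges | ready=[] | order so far=[2, 5, 3, 4, 0, 1]
  Result: [2, 5, 3, 4, 0, 1]

Answer: [2, 5, 3, 4, 0, 1]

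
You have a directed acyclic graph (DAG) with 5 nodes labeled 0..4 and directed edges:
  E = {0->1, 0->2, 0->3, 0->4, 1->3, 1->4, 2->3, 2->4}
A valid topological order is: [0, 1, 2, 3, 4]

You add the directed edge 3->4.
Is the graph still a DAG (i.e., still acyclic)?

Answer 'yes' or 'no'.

Given toposort: [0, 1, 2, 3, 4]
Position of 3: index 3; position of 4: index 4
New edge 3->4: forward
Forward edge: respects the existing order. Still a DAG, same toposort still valid.
Still a DAG? yes

Answer: yes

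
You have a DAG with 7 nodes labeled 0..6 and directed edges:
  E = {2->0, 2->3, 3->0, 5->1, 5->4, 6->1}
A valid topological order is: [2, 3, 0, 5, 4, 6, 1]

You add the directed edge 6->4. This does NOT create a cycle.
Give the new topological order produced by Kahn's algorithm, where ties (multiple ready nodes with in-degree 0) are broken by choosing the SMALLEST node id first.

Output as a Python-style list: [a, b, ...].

Old toposort: [2, 3, 0, 5, 4, 6, 1]
Added edge: 6->4
Position of 6 (5) > position of 4 (4). Must reorder: 6 must now come before 4.
Run Kahn's algorithm (break ties by smallest node id):
  initial in-degrees: [2, 2, 0, 1, 2, 0, 0]
  ready (indeg=0): [2, 5, 6]
  pop 2: indeg[0]->1; indeg[3]->0 | ready=[3, 5, 6] | order so far=[2]
  pop 3: indeg[0]->0 | ready=[0, 5, 6] | order so far=[2, 3]
  pop 0: no out-edges | ready=[5, 6] | order so far=[2, 3, 0]
  pop 5: indeg[1]->1; indeg[4]->1 | ready=[6] | order so far=[2, 3, 0, 5]
  pop 6: indeg[1]->0; indeg[4]->0 | ready=[1, 4] | order so far=[2, 3, 0, 5, 6]
  pop 1: no out-edges | ready=[4] | order so far=[2, 3, 0, 5, 6, 1]
  pop 4: no out-edges | ready=[] | order so far=[2, 3, 0, 5, 6, 1, 4]
  Result: [2, 3, 0, 5, 6, 1, 4]

Answer: [2, 3, 0, 5, 6, 1, 4]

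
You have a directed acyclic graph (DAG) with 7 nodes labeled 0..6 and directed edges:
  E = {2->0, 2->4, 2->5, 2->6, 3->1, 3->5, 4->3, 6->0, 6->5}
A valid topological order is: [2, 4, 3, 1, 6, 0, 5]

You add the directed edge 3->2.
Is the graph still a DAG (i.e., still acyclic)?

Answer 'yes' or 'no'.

Answer: no

Derivation:
Given toposort: [2, 4, 3, 1, 6, 0, 5]
Position of 3: index 2; position of 2: index 0
New edge 3->2: backward (u after v in old order)
Backward edge: old toposort is now invalid. Check if this creates a cycle.
Does 2 already reach 3? Reachable from 2: [0, 1, 2, 3, 4, 5, 6]. YES -> cycle!
Still a DAG? no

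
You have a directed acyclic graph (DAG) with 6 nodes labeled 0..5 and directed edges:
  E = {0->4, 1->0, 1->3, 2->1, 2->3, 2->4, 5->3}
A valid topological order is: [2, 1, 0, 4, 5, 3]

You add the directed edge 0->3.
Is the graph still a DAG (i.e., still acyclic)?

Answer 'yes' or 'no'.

Given toposort: [2, 1, 0, 4, 5, 3]
Position of 0: index 2; position of 3: index 5
New edge 0->3: forward
Forward edge: respects the existing order. Still a DAG, same toposort still valid.
Still a DAG? yes

Answer: yes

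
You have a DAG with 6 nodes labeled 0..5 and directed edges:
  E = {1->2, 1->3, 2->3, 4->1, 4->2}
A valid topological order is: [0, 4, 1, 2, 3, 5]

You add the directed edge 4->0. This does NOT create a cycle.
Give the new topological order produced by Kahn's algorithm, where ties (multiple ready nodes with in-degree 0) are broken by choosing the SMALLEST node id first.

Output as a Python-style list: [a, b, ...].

Old toposort: [0, 4, 1, 2, 3, 5]
Added edge: 4->0
Position of 4 (1) > position of 0 (0). Must reorder: 4 must now come before 0.
Run Kahn's algorithm (break ties by smallest node id):
  initial in-degrees: [1, 1, 2, 2, 0, 0]
  ready (indeg=0): [4, 5]
  pop 4: indeg[0]->0; indeg[1]->0; indeg[2]->1 | ready=[0, 1, 5] | order so far=[4]
  pop 0: no out-edges | ready=[1, 5] | order so far=[4, 0]
  pop 1: indeg[2]->0; indeg[3]->1 | ready=[2, 5] | order so far=[4, 0, 1]
  pop 2: indeg[3]->0 | ready=[3, 5] | order so far=[4, 0, 1, 2]
  pop 3: no out-edges | ready=[5] | order so far=[4, 0, 1, 2, 3]
  pop 5: no out-edges | ready=[] | order so far=[4, 0, 1, 2, 3, 5]
  Result: [4, 0, 1, 2, 3, 5]

Answer: [4, 0, 1, 2, 3, 5]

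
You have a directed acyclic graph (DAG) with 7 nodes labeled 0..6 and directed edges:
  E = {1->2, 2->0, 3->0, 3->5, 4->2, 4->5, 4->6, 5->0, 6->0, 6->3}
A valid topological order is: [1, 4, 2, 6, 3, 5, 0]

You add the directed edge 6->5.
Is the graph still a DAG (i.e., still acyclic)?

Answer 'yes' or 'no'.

Answer: yes

Derivation:
Given toposort: [1, 4, 2, 6, 3, 5, 0]
Position of 6: index 3; position of 5: index 5
New edge 6->5: forward
Forward edge: respects the existing order. Still a DAG, same toposort still valid.
Still a DAG? yes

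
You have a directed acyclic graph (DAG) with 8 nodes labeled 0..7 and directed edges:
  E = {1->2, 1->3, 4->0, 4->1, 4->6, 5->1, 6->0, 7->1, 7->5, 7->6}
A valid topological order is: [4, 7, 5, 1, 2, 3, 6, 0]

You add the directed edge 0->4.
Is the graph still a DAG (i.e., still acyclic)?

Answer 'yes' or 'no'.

Given toposort: [4, 7, 5, 1, 2, 3, 6, 0]
Position of 0: index 7; position of 4: index 0
New edge 0->4: backward (u after v in old order)
Backward edge: old toposort is now invalid. Check if this creates a cycle.
Does 4 already reach 0? Reachable from 4: [0, 1, 2, 3, 4, 6]. YES -> cycle!
Still a DAG? no

Answer: no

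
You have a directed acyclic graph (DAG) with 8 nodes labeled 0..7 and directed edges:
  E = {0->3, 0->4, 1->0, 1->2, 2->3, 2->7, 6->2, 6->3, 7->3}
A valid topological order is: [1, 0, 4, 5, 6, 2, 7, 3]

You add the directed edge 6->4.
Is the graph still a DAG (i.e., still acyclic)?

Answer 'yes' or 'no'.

Given toposort: [1, 0, 4, 5, 6, 2, 7, 3]
Position of 6: index 4; position of 4: index 2
New edge 6->4: backward (u after v in old order)
Backward edge: old toposort is now invalid. Check if this creates a cycle.
Does 4 already reach 6? Reachable from 4: [4]. NO -> still a DAG (reorder needed).
Still a DAG? yes

Answer: yes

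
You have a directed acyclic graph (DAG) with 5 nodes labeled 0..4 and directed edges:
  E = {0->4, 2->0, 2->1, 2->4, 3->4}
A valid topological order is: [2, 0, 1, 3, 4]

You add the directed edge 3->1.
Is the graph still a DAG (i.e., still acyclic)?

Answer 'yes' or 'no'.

Answer: yes

Derivation:
Given toposort: [2, 0, 1, 3, 4]
Position of 3: index 3; position of 1: index 2
New edge 3->1: backward (u after v in old order)
Backward edge: old toposort is now invalid. Check if this creates a cycle.
Does 1 already reach 3? Reachable from 1: [1]. NO -> still a DAG (reorder needed).
Still a DAG? yes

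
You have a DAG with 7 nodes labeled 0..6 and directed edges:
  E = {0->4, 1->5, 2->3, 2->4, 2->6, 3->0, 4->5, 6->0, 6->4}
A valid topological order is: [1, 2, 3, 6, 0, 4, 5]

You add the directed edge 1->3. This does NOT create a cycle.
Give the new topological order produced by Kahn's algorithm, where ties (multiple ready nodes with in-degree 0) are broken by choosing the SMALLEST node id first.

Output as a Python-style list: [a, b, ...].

Answer: [1, 2, 3, 6, 0, 4, 5]

Derivation:
Old toposort: [1, 2, 3, 6, 0, 4, 5]
Added edge: 1->3
Position of 1 (0) < position of 3 (2). Old order still valid.
Run Kahn's algorithm (break ties by smallest node id):
  initial in-degrees: [2, 0, 0, 2, 3, 2, 1]
  ready (indeg=0): [1, 2]
  pop 1: indeg[3]->1; indeg[5]->1 | ready=[2] | order so far=[1]
  pop 2: indeg[3]->0; indeg[4]->2; indeg[6]->0 | ready=[3, 6] | order so far=[1, 2]
  pop 3: indeg[0]->1 | ready=[6] | order so far=[1, 2, 3]
  pop 6: indeg[0]->0; indeg[4]->1 | ready=[0] | order so far=[1, 2, 3, 6]
  pop 0: indeg[4]->0 | ready=[4] | order so far=[1, 2, 3, 6, 0]
  pop 4: indeg[5]->0 | ready=[5] | order so far=[1, 2, 3, 6, 0, 4]
  pop 5: no out-edges | ready=[] | order so far=[1, 2, 3, 6, 0, 4, 5]
  Result: [1, 2, 3, 6, 0, 4, 5]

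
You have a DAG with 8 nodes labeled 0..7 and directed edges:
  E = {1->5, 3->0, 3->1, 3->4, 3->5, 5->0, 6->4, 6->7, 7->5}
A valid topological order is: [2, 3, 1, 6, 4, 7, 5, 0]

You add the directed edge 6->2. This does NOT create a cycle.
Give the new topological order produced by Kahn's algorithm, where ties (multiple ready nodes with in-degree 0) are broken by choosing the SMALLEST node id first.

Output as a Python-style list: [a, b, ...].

Old toposort: [2, 3, 1, 6, 4, 7, 5, 0]
Added edge: 6->2
Position of 6 (3) > position of 2 (0). Must reorder: 6 must now come before 2.
Run Kahn's algorithm (break ties by smallest node id):
  initial in-degrees: [2, 1, 1, 0, 2, 3, 0, 1]
  ready (indeg=0): [3, 6]
  pop 3: indeg[0]->1; indeg[1]->0; indeg[4]->1; indeg[5]->2 | ready=[1, 6] | order so far=[3]
  pop 1: indeg[5]->1 | ready=[6] | order so far=[3, 1]
  pop 6: indeg[2]->0; indeg[4]->0; indeg[7]->0 | ready=[2, 4, 7] | order so far=[3, 1, 6]
  pop 2: no out-edges | ready=[4, 7] | order so far=[3, 1, 6, 2]
  pop 4: no out-edges | ready=[7] | order so far=[3, 1, 6, 2, 4]
  pop 7: indeg[5]->0 | ready=[5] | order so far=[3, 1, 6, 2, 4, 7]
  pop 5: indeg[0]->0 | ready=[0] | order so far=[3, 1, 6, 2, 4, 7, 5]
  pop 0: no out-edges | ready=[] | order so far=[3, 1, 6, 2, 4, 7, 5, 0]
  Result: [3, 1, 6, 2, 4, 7, 5, 0]

Answer: [3, 1, 6, 2, 4, 7, 5, 0]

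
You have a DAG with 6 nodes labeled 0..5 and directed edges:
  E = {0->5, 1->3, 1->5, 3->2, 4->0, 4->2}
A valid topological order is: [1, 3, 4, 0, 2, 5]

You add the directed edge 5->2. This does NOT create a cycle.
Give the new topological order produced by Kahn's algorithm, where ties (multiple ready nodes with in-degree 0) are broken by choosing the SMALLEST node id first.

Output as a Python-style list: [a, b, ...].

Answer: [1, 3, 4, 0, 5, 2]

Derivation:
Old toposort: [1, 3, 4, 0, 2, 5]
Added edge: 5->2
Position of 5 (5) > position of 2 (4). Must reorder: 5 must now come before 2.
Run Kahn's algorithm (break ties by smallest node id):
  initial in-degrees: [1, 0, 3, 1, 0, 2]
  ready (indeg=0): [1, 4]
  pop 1: indeg[3]->0; indeg[5]->1 | ready=[3, 4] | order so far=[1]
  pop 3: indeg[2]->2 | ready=[4] | order so far=[1, 3]
  pop 4: indeg[0]->0; indeg[2]->1 | ready=[0] | order so far=[1, 3, 4]
  pop 0: indeg[5]->0 | ready=[5] | order so far=[1, 3, 4, 0]
  pop 5: indeg[2]->0 | ready=[2] | order so far=[1, 3, 4, 0, 5]
  pop 2: no out-edges | ready=[] | order so far=[1, 3, 4, 0, 5, 2]
  Result: [1, 3, 4, 0, 5, 2]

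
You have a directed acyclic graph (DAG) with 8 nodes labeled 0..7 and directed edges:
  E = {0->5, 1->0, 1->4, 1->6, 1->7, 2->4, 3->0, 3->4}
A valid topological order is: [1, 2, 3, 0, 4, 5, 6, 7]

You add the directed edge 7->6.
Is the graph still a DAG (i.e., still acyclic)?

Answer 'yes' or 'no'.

Given toposort: [1, 2, 3, 0, 4, 5, 6, 7]
Position of 7: index 7; position of 6: index 6
New edge 7->6: backward (u after v in old order)
Backward edge: old toposort is now invalid. Check if this creates a cycle.
Does 6 already reach 7? Reachable from 6: [6]. NO -> still a DAG (reorder needed).
Still a DAG? yes

Answer: yes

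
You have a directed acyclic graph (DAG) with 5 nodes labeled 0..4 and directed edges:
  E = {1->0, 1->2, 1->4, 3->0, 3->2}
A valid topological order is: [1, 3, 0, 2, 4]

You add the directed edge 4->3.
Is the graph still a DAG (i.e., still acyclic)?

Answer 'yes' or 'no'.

Given toposort: [1, 3, 0, 2, 4]
Position of 4: index 4; position of 3: index 1
New edge 4->3: backward (u after v in old order)
Backward edge: old toposort is now invalid. Check if this creates a cycle.
Does 3 already reach 4? Reachable from 3: [0, 2, 3]. NO -> still a DAG (reorder needed).
Still a DAG? yes

Answer: yes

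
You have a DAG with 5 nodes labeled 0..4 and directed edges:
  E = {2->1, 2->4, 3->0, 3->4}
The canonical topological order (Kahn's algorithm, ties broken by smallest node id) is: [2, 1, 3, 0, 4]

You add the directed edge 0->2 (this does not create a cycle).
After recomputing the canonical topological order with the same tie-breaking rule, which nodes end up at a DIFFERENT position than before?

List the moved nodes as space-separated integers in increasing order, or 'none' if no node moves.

Answer: 0 1 2 3

Derivation:
Old toposort: [2, 1, 3, 0, 4]
Added edge 0->2
Recompute Kahn (smallest-id tiebreak):
  initial in-degrees: [1, 1, 1, 0, 2]
  ready (indeg=0): [3]
  pop 3: indeg[0]->0; indeg[4]->1 | ready=[0] | order so far=[3]
  pop 0: indeg[2]->0 | ready=[2] | order so far=[3, 0]
  pop 2: indeg[1]->0; indeg[4]->0 | ready=[1, 4] | order so far=[3, 0, 2]
  pop 1: no out-edges | ready=[4] | order so far=[3, 0, 2, 1]
  pop 4: no out-edges | ready=[] | order so far=[3, 0, 2, 1, 4]
New canonical toposort: [3, 0, 2, 1, 4]
Compare positions:
  Node 0: index 3 -> 1 (moved)
  Node 1: index 1 -> 3 (moved)
  Node 2: index 0 -> 2 (moved)
  Node 3: index 2 -> 0 (moved)
  Node 4: index 4 -> 4 (same)
Nodes that changed position: 0 1 2 3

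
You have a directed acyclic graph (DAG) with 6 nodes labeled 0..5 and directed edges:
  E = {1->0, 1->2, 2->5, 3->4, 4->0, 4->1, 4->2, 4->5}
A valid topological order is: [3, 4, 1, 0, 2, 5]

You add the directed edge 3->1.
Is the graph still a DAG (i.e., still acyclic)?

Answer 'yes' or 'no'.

Answer: yes

Derivation:
Given toposort: [3, 4, 1, 0, 2, 5]
Position of 3: index 0; position of 1: index 2
New edge 3->1: forward
Forward edge: respects the existing order. Still a DAG, same toposort still valid.
Still a DAG? yes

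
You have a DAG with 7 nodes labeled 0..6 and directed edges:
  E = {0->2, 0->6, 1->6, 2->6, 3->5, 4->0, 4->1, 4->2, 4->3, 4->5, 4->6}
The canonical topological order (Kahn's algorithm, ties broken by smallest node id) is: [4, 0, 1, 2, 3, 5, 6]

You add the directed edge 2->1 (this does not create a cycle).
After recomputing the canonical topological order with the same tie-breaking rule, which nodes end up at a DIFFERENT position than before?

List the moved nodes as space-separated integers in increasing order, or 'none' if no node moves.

Answer: 1 2

Derivation:
Old toposort: [4, 0, 1, 2, 3, 5, 6]
Added edge 2->1
Recompute Kahn (smallest-id tiebreak):
  initial in-degrees: [1, 2, 2, 1, 0, 2, 4]
  ready (indeg=0): [4]
  pop 4: indeg[0]->0; indeg[1]->1; indeg[2]->1; indeg[3]->0; indeg[5]->1; indeg[6]->3 | ready=[0, 3] | order so far=[4]
  pop 0: indeg[2]->0; indeg[6]->2 | ready=[2, 3] | order so far=[4, 0]
  pop 2: indeg[1]->0; indeg[6]->1 | ready=[1, 3] | order so far=[4, 0, 2]
  pop 1: indeg[6]->0 | ready=[3, 6] | order so far=[4, 0, 2, 1]
  pop 3: indeg[5]->0 | ready=[5, 6] | order so far=[4, 0, 2, 1, 3]
  pop 5: no out-edges | ready=[6] | order so far=[4, 0, 2, 1, 3, 5]
  pop 6: no out-edges | ready=[] | order so far=[4, 0, 2, 1, 3, 5, 6]
New canonical toposort: [4, 0, 2, 1, 3, 5, 6]
Compare positions:
  Node 0: index 1 -> 1 (same)
  Node 1: index 2 -> 3 (moved)
  Node 2: index 3 -> 2 (moved)
  Node 3: index 4 -> 4 (same)
  Node 4: index 0 -> 0 (same)
  Node 5: index 5 -> 5 (same)
  Node 6: index 6 -> 6 (same)
Nodes that changed position: 1 2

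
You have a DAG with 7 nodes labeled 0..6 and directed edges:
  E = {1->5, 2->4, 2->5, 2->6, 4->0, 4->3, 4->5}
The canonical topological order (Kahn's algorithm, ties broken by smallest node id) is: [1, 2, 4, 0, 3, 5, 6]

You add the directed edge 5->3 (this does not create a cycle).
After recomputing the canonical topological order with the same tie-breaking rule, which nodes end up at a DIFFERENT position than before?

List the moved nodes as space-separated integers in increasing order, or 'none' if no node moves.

Old toposort: [1, 2, 4, 0, 3, 5, 6]
Added edge 5->3
Recompute Kahn (smallest-id tiebreak):
  initial in-degrees: [1, 0, 0, 2, 1, 3, 1]
  ready (indeg=0): [1, 2]
  pop 1: indeg[5]->2 | ready=[2] | order so far=[1]
  pop 2: indeg[4]->0; indeg[5]->1; indeg[6]->0 | ready=[4, 6] | order so far=[1, 2]
  pop 4: indeg[0]->0; indeg[3]->1; indeg[5]->0 | ready=[0, 5, 6] | order so far=[1, 2, 4]
  pop 0: no out-edges | ready=[5, 6] | order so far=[1, 2, 4, 0]
  pop 5: indeg[3]->0 | ready=[3, 6] | order so far=[1, 2, 4, 0, 5]
  pop 3: no out-edges | ready=[6] | order so far=[1, 2, 4, 0, 5, 3]
  pop 6: no out-edges | ready=[] | order so far=[1, 2, 4, 0, 5, 3, 6]
New canonical toposort: [1, 2, 4, 0, 5, 3, 6]
Compare positions:
  Node 0: index 3 -> 3 (same)
  Node 1: index 0 -> 0 (same)
  Node 2: index 1 -> 1 (same)
  Node 3: index 4 -> 5 (moved)
  Node 4: index 2 -> 2 (same)
  Node 5: index 5 -> 4 (moved)
  Node 6: index 6 -> 6 (same)
Nodes that changed position: 3 5

Answer: 3 5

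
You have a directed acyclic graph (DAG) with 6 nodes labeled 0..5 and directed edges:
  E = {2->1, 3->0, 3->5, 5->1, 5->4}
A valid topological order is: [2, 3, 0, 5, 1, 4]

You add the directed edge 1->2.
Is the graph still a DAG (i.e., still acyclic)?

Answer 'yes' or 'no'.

Answer: no

Derivation:
Given toposort: [2, 3, 0, 5, 1, 4]
Position of 1: index 4; position of 2: index 0
New edge 1->2: backward (u after v in old order)
Backward edge: old toposort is now invalid. Check if this creates a cycle.
Does 2 already reach 1? Reachable from 2: [1, 2]. YES -> cycle!
Still a DAG? no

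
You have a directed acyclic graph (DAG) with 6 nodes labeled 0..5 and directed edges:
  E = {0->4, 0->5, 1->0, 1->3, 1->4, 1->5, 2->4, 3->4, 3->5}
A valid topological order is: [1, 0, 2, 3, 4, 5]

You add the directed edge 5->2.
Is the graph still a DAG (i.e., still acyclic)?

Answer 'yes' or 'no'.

Given toposort: [1, 0, 2, 3, 4, 5]
Position of 5: index 5; position of 2: index 2
New edge 5->2: backward (u after v in old order)
Backward edge: old toposort is now invalid. Check if this creates a cycle.
Does 2 already reach 5? Reachable from 2: [2, 4]. NO -> still a DAG (reorder needed).
Still a DAG? yes

Answer: yes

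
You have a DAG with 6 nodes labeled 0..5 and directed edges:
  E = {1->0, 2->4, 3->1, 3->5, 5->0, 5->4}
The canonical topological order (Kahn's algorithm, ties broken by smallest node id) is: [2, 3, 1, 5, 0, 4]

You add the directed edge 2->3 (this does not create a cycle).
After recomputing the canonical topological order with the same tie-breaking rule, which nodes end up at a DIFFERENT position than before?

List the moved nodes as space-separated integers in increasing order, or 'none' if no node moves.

Answer: none

Derivation:
Old toposort: [2, 3, 1, 5, 0, 4]
Added edge 2->3
Recompute Kahn (smallest-id tiebreak):
  initial in-degrees: [2, 1, 0, 1, 2, 1]
  ready (indeg=0): [2]
  pop 2: indeg[3]->0; indeg[4]->1 | ready=[3] | order so far=[2]
  pop 3: indeg[1]->0; indeg[5]->0 | ready=[1, 5] | order so far=[2, 3]
  pop 1: indeg[0]->1 | ready=[5] | order so far=[2, 3, 1]
  pop 5: indeg[0]->0; indeg[4]->0 | ready=[0, 4] | order so far=[2, 3, 1, 5]
  pop 0: no out-edges | ready=[4] | order so far=[2, 3, 1, 5, 0]
  pop 4: no out-edges | ready=[] | order so far=[2, 3, 1, 5, 0, 4]
New canonical toposort: [2, 3, 1, 5, 0, 4]
Compare positions:
  Node 0: index 4 -> 4 (same)
  Node 1: index 2 -> 2 (same)
  Node 2: index 0 -> 0 (same)
  Node 3: index 1 -> 1 (same)
  Node 4: index 5 -> 5 (same)
  Node 5: index 3 -> 3 (same)
Nodes that changed position: none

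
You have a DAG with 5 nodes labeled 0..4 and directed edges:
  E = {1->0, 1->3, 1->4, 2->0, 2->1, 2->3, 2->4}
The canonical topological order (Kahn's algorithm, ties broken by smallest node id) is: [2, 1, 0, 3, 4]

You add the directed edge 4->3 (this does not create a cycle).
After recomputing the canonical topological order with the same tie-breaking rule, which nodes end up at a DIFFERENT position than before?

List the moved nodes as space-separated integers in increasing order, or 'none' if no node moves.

Answer: 3 4

Derivation:
Old toposort: [2, 1, 0, 3, 4]
Added edge 4->3
Recompute Kahn (smallest-id tiebreak):
  initial in-degrees: [2, 1, 0, 3, 2]
  ready (indeg=0): [2]
  pop 2: indeg[0]->1; indeg[1]->0; indeg[3]->2; indeg[4]->1 | ready=[1] | order so far=[2]
  pop 1: indeg[0]->0; indeg[3]->1; indeg[4]->0 | ready=[0, 4] | order so far=[2, 1]
  pop 0: no out-edges | ready=[4] | order so far=[2, 1, 0]
  pop 4: indeg[3]->0 | ready=[3] | order so far=[2, 1, 0, 4]
  pop 3: no out-edges | ready=[] | order so far=[2, 1, 0, 4, 3]
New canonical toposort: [2, 1, 0, 4, 3]
Compare positions:
  Node 0: index 2 -> 2 (same)
  Node 1: index 1 -> 1 (same)
  Node 2: index 0 -> 0 (same)
  Node 3: index 3 -> 4 (moved)
  Node 4: index 4 -> 3 (moved)
Nodes that changed position: 3 4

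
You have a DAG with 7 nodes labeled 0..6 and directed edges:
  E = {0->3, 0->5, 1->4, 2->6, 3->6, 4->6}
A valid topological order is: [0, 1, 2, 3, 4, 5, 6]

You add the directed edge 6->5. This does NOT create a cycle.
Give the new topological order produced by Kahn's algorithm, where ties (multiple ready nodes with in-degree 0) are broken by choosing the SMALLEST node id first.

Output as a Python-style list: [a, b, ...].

Answer: [0, 1, 2, 3, 4, 6, 5]

Derivation:
Old toposort: [0, 1, 2, 3, 4, 5, 6]
Added edge: 6->5
Position of 6 (6) > position of 5 (5). Must reorder: 6 must now come before 5.
Run Kahn's algorithm (break ties by smallest node id):
  initial in-degrees: [0, 0, 0, 1, 1, 2, 3]
  ready (indeg=0): [0, 1, 2]
  pop 0: indeg[3]->0; indeg[5]->1 | ready=[1, 2, 3] | order so far=[0]
  pop 1: indeg[4]->0 | ready=[2, 3, 4] | order so far=[0, 1]
  pop 2: indeg[6]->2 | ready=[3, 4] | order so far=[0, 1, 2]
  pop 3: indeg[6]->1 | ready=[4] | order so far=[0, 1, 2, 3]
  pop 4: indeg[6]->0 | ready=[6] | order so far=[0, 1, 2, 3, 4]
  pop 6: indeg[5]->0 | ready=[5] | order so far=[0, 1, 2, 3, 4, 6]
  pop 5: no out-edges | ready=[] | order so far=[0, 1, 2, 3, 4, 6, 5]
  Result: [0, 1, 2, 3, 4, 6, 5]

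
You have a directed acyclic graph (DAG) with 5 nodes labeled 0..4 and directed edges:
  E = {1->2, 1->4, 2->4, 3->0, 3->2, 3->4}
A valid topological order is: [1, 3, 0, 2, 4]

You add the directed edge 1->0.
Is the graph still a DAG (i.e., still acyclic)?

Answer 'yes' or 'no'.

Given toposort: [1, 3, 0, 2, 4]
Position of 1: index 0; position of 0: index 2
New edge 1->0: forward
Forward edge: respects the existing order. Still a DAG, same toposort still valid.
Still a DAG? yes

Answer: yes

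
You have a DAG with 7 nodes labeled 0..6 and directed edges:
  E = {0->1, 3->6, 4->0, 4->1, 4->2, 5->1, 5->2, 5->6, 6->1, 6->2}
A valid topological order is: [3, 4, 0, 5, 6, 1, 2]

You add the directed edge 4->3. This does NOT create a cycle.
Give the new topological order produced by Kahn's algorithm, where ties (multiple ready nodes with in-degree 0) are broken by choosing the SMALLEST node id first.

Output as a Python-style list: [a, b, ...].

Old toposort: [3, 4, 0, 5, 6, 1, 2]
Added edge: 4->3
Position of 4 (1) > position of 3 (0). Must reorder: 4 must now come before 3.
Run Kahn's algorithm (break ties by smallest node id):
  initial in-degrees: [1, 4, 3, 1, 0, 0, 2]
  ready (indeg=0): [4, 5]
  pop 4: indeg[0]->0; indeg[1]->3; indeg[2]->2; indeg[3]->0 | ready=[0, 3, 5] | order so far=[4]
  pop 0: indeg[1]->2 | ready=[3, 5] | order so far=[4, 0]
  pop 3: indeg[6]->1 | ready=[5] | order so far=[4, 0, 3]
  pop 5: indeg[1]->1; indeg[2]->1; indeg[6]->0 | ready=[6] | order so far=[4, 0, 3, 5]
  pop 6: indeg[1]->0; indeg[2]->0 | ready=[1, 2] | order so far=[4, 0, 3, 5, 6]
  pop 1: no out-edges | ready=[2] | order so far=[4, 0, 3, 5, 6, 1]
  pop 2: no out-edges | ready=[] | order so far=[4, 0, 3, 5, 6, 1, 2]
  Result: [4, 0, 3, 5, 6, 1, 2]

Answer: [4, 0, 3, 5, 6, 1, 2]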